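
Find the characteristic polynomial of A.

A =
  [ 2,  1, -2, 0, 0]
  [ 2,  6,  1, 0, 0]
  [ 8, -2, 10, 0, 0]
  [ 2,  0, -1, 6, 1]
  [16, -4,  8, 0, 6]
x^5 - 30*x^4 + 360*x^3 - 2160*x^2 + 6480*x - 7776

Expanding det(x·I − A) (e.g. by cofactor expansion or by noting that A is similar to its Jordan form J, which has the same characteristic polynomial as A) gives
  χ_A(x) = x^5 - 30*x^4 + 360*x^3 - 2160*x^2 + 6480*x - 7776
which factors as (x - 6)^5. The eigenvalues (with algebraic multiplicities) are λ = 6 with multiplicity 5.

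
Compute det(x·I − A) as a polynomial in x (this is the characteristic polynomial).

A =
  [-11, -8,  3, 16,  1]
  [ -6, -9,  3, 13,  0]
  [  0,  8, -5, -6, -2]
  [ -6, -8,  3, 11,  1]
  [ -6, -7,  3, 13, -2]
x^5 + 16*x^4 + 97*x^3 + 278*x^2 + 380*x + 200

Expanding det(x·I − A) (e.g. by cofactor expansion or by noting that A is similar to its Jordan form J, which has the same characteristic polynomial as A) gives
  χ_A(x) = x^5 + 16*x^4 + 97*x^3 + 278*x^2 + 380*x + 200
which factors as (x + 2)^3*(x + 5)^2. The eigenvalues (with algebraic multiplicities) are λ = -5 with multiplicity 2, λ = -2 with multiplicity 3.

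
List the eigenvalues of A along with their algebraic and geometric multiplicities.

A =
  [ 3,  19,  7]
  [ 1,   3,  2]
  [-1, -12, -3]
λ = 1: alg = 3, geom = 1

Step 1 — factor the characteristic polynomial to read off the algebraic multiplicities:
  χ_A(x) = (x - 1)^3

Step 2 — compute geometric multiplicities via the rank-nullity identity g(λ) = n − rank(A − λI):
  rank(A − (1)·I) = 2, so dim ker(A − (1)·I) = n − 2 = 1

Summary:
  λ = 1: algebraic multiplicity = 3, geometric multiplicity = 1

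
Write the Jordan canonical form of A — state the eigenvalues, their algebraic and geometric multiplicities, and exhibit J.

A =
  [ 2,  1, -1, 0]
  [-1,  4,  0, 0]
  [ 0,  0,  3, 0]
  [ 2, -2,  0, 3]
J_3(3) ⊕ J_1(3)

The characteristic polynomial is
  det(x·I − A) = x^4 - 12*x^3 + 54*x^2 - 108*x + 81 = (x - 3)^4

Eigenvalues and multiplicities (the geometric multiplicity of λ is n − rank(A − λI), which equals the number of Jordan blocks for λ):
  λ = 3: algebraic multiplicity = 4, geometric multiplicity = 2

Determining the block sizes for each eigenvalue:
  λ = 3: with am = 4 and gm = 2, the partition is not yet determined (e.g. several partitions of 4 into 2 parts exist). Let N = A − (3)·I. Computing rank(N^1) = 2, rank(N^2) = 1, rank(N^3) = 0; the number of blocks of size ≥ j is rank(N^{j−1}) − rank(N^j), giving [2, 1, 1]. So we have 1 block(s) of size 3, 1 block(s) of size 1 → block sizes [3, 1]

Assembling the blocks gives a Jordan form
J =
  [3, 1, 0, 0]
  [0, 3, 1, 0]
  [0, 0, 3, 0]
  [0, 0, 0, 3]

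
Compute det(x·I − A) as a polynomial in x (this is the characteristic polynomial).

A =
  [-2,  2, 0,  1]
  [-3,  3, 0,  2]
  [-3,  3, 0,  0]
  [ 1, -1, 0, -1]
x^4

Expanding det(x·I − A) (e.g. by cofactor expansion or by noting that A is similar to its Jordan form J, which has the same characteristic polynomial as A) gives
  χ_A(x) = x^4
which factors as x^4. The eigenvalues (with algebraic multiplicities) are λ = 0 with multiplicity 4.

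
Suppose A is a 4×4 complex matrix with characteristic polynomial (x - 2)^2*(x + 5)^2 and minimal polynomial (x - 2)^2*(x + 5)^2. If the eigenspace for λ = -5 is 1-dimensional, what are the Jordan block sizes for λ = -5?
Block sizes for λ = -5: [2]

Step 1 — from the characteristic polynomial, algebraic multiplicity of λ = -5 is 2. From dim ker(A − (-5)·I) = 1, there are exactly 1 Jordan blocks for λ = -5.
Step 2 — from the minimal polynomial, the factor (x + 5)^2 tells us the largest block for λ = -5 has size 2.
Step 3 — with total size 2, 1 blocks, and largest block 2, the block sizes (in nonincreasing order) are [2].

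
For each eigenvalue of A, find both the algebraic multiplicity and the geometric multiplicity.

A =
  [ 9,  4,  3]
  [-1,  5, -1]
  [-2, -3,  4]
λ = 6: alg = 3, geom = 1

Step 1 — factor the characteristic polynomial to read off the algebraic multiplicities:
  χ_A(x) = (x - 6)^3

Step 2 — compute geometric multiplicities via the rank-nullity identity g(λ) = n − rank(A − λI):
  rank(A − (6)·I) = 2, so dim ker(A − (6)·I) = n − 2 = 1

Summary:
  λ = 6: algebraic multiplicity = 3, geometric multiplicity = 1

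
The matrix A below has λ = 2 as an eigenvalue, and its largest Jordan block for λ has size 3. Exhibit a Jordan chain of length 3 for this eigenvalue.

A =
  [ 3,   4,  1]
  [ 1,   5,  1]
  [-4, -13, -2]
A Jordan chain for λ = 2 of length 3:
v_1 = (1, 0, -1)ᵀ
v_2 = (1, 1, -4)ᵀ
v_3 = (1, 0, 0)ᵀ

Let N = A − (2)·I. We want v_3 with N^3 v_3 = 0 but N^2 v_3 ≠ 0; then v_{j-1} := N · v_j for j = 3, …, 2.

Pick v_3 = (1, 0, 0)ᵀ.
Then v_2 = N · v_3 = (1, 1, -4)ᵀ.
Then v_1 = N · v_2 = (1, 0, -1)ᵀ.

Sanity check: (A − (2)·I) v_1 = (0, 0, 0)ᵀ = 0. ✓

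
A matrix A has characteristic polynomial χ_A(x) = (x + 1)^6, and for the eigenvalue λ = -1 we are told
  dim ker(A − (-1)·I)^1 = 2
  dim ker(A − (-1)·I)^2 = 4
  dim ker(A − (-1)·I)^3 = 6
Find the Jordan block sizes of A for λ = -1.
Block sizes for λ = -1: [3, 3]

From the dimensions of kernels of powers, the number of Jordan blocks of size at least j is d_j − d_{j−1} where d_j = dim ker(N^j) (with d_0 = 0). Computing the differences gives [2, 2, 2].
The number of blocks of size exactly k is (#blocks of size ≥ k) − (#blocks of size ≥ k + 1), so the partition is: 2 block(s) of size 3.
In nonincreasing order the block sizes are [3, 3].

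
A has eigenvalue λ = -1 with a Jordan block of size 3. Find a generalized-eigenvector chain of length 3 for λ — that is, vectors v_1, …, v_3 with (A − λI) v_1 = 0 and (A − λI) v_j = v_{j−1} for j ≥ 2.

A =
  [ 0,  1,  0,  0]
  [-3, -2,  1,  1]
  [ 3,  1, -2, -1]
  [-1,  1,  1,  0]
A Jordan chain for λ = -1 of length 3:
v_1 = (-2, 2, -2, -2)ᵀ
v_2 = (1, -3, 3, -1)ᵀ
v_3 = (1, 0, 0, 0)ᵀ

Let N = A − (-1)·I. We want v_3 with N^3 v_3 = 0 but N^2 v_3 ≠ 0; then v_{j-1} := N · v_j for j = 3, …, 2.

Pick v_3 = (1, 0, 0, 0)ᵀ.
Then v_2 = N · v_3 = (1, -3, 3, -1)ᵀ.
Then v_1 = N · v_2 = (-2, 2, -2, -2)ᵀ.

Sanity check: (A − (-1)·I) v_1 = (0, 0, 0, 0)ᵀ = 0. ✓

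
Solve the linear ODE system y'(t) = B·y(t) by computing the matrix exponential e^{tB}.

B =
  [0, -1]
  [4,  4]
e^{tB} =
  [-2*t*exp(2*t) + exp(2*t), -t*exp(2*t)]
  [4*t*exp(2*t), 2*t*exp(2*t) + exp(2*t)]

Strategy: write B = P · J · P⁻¹ where J is a Jordan canonical form, so e^{tB} = P · e^{tJ} · P⁻¹, and e^{tJ} can be computed block-by-block.

B has Jordan form
J =
  [2, 1]
  [0, 2]
(up to reordering of blocks).

Per-block formulas:
  For a 2×2 Jordan block J_2(2): exp(t · J_2(2)) = e^(2t)·(I + t·N), where N is the 2×2 nilpotent shift.

After assembling e^{tJ} and conjugating by P, we get:

e^{tB} =
  [-2*t*exp(2*t) + exp(2*t), -t*exp(2*t)]
  [4*t*exp(2*t), 2*t*exp(2*t) + exp(2*t)]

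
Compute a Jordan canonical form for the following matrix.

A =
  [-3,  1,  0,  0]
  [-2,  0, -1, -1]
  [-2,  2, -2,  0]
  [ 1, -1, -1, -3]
J_3(-2) ⊕ J_1(-2)

The characteristic polynomial is
  det(x·I − A) = x^4 + 8*x^3 + 24*x^2 + 32*x + 16 = (x + 2)^4

Eigenvalues and multiplicities (the geometric multiplicity of λ is n − rank(A − λI), which equals the number of Jordan blocks for λ):
  λ = -2: algebraic multiplicity = 4, geometric multiplicity = 2

Determining the block sizes for each eigenvalue:
  λ = -2: with am = 4 and gm = 2, the partition is not yet determined (e.g. several partitions of 4 into 2 parts exist). Let N = A − (-2)·I. Computing rank(N^1) = 2, rank(N^2) = 1, rank(N^3) = 0; the number of blocks of size ≥ j is rank(N^{j−1}) − rank(N^j), giving [2, 1, 1]. So we have 1 block(s) of size 3, 1 block(s) of size 1 → block sizes [3, 1]

Assembling the blocks gives a Jordan form
J =
  [-2,  1,  0,  0]
  [ 0, -2,  1,  0]
  [ 0,  0, -2,  0]
  [ 0,  0,  0, -2]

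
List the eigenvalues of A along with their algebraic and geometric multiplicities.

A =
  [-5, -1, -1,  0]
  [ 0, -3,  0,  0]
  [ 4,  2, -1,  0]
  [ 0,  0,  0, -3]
λ = -3: alg = 4, geom = 3

Step 1 — factor the characteristic polynomial to read off the algebraic multiplicities:
  χ_A(x) = (x + 3)^4

Step 2 — compute geometric multiplicities via the rank-nullity identity g(λ) = n − rank(A − λI):
  rank(A − (-3)·I) = 1, so dim ker(A − (-3)·I) = n − 1 = 3

Summary:
  λ = -3: algebraic multiplicity = 4, geometric multiplicity = 3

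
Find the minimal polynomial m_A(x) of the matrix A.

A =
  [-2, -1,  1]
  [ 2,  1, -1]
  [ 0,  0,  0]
x^2 + x

The characteristic polynomial is χ_A(x) = x^2*(x + 1), so the eigenvalues are known. The minimal polynomial is
  m_A(x) = Π_λ (x − λ)^{k_λ}
where k_λ is the size of the *largest* Jordan block for λ (equivalently, the smallest k with (A − λI)^k v = 0 for every generalised eigenvector v of λ).

  λ = -1: largest Jordan block has size 1, contributing (x + 1)
  λ = 0: largest Jordan block has size 1, contributing (x − 0)

So m_A(x) = x*(x + 1) = x^2 + x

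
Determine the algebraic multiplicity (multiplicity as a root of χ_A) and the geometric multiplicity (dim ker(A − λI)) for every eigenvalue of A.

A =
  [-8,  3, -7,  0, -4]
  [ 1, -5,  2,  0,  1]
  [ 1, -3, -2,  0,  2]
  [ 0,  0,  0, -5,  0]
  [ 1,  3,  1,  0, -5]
λ = -5: alg = 5, geom = 3

Step 1 — factor the characteristic polynomial to read off the algebraic multiplicities:
  χ_A(x) = (x + 5)^5

Step 2 — compute geometric multiplicities via the rank-nullity identity g(λ) = n − rank(A − λI):
  rank(A − (-5)·I) = 2, so dim ker(A − (-5)·I) = n − 2 = 3

Summary:
  λ = -5: algebraic multiplicity = 5, geometric multiplicity = 3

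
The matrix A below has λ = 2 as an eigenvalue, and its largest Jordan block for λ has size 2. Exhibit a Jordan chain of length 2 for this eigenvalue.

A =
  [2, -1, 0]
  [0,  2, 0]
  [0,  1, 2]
A Jordan chain for λ = 2 of length 2:
v_1 = (-1, 0, 1)ᵀ
v_2 = (0, 1, 0)ᵀ

Let N = A − (2)·I. We want v_2 with N^2 v_2 = 0 but N^1 v_2 ≠ 0; then v_{j-1} := N · v_j for j = 2, …, 2.

Pick v_2 = (0, 1, 0)ᵀ.
Then v_1 = N · v_2 = (-1, 0, 1)ᵀ.

Sanity check: (A − (2)·I) v_1 = (0, 0, 0)ᵀ = 0. ✓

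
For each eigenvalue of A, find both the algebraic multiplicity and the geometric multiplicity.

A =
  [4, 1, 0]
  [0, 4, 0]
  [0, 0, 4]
λ = 4: alg = 3, geom = 2

Step 1 — factor the characteristic polynomial to read off the algebraic multiplicities:
  χ_A(x) = (x - 4)^3

Step 2 — compute geometric multiplicities via the rank-nullity identity g(λ) = n − rank(A − λI):
  rank(A − (4)·I) = 1, so dim ker(A − (4)·I) = n − 1 = 2

Summary:
  λ = 4: algebraic multiplicity = 3, geometric multiplicity = 2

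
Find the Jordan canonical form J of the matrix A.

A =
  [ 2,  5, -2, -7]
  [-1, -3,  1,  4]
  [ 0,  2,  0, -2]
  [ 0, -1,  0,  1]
J_3(0) ⊕ J_1(0)

The characteristic polynomial is
  det(x·I − A) = x^4

Eigenvalues and multiplicities (the geometric multiplicity of λ is n − rank(A − λI), which equals the number of Jordan blocks for λ):
  λ = 0: algebraic multiplicity = 4, geometric multiplicity = 2

Determining the block sizes for each eigenvalue:
  λ = 0: with am = 4 and gm = 2, the partition is not yet determined (e.g. several partitions of 4 into 2 parts exist). Let N = A − (0)·I. Computing rank(N^1) = 2, rank(N^2) = 1, rank(N^3) = 0; the number of blocks of size ≥ j is rank(N^{j−1}) − rank(N^j), giving [2, 1, 1]. So we have 1 block(s) of size 3, 1 block(s) of size 1 → block sizes [3, 1]

Assembling the blocks gives a Jordan form
J =
  [0, 1, 0, 0]
  [0, 0, 1, 0]
  [0, 0, 0, 0]
  [0, 0, 0, 0]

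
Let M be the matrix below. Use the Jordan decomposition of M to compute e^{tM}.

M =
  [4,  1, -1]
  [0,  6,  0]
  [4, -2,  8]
e^{tM} =
  [-2*t*exp(6*t) + exp(6*t), t*exp(6*t), -t*exp(6*t)]
  [0, exp(6*t), 0]
  [4*t*exp(6*t), -2*t*exp(6*t), 2*t*exp(6*t) + exp(6*t)]

Strategy: write M = P · J · P⁻¹ where J is a Jordan canonical form, so e^{tM} = P · e^{tJ} · P⁻¹, and e^{tJ} can be computed block-by-block.

M has Jordan form
J =
  [6, 1, 0]
  [0, 6, 0]
  [0, 0, 6]
(up to reordering of blocks).

Per-block formulas:
  For a 2×2 Jordan block J_2(6): exp(t · J_2(6)) = e^(6t)·(I + t·N), where N is the 2×2 nilpotent shift.
  For a 1×1 block at λ = 6: exp(t · [6]) = [e^(6t)].

After assembling e^{tJ} and conjugating by P, we get:

e^{tM} =
  [-2*t*exp(6*t) + exp(6*t), t*exp(6*t), -t*exp(6*t)]
  [0, exp(6*t), 0]
  [4*t*exp(6*t), -2*t*exp(6*t), 2*t*exp(6*t) + exp(6*t)]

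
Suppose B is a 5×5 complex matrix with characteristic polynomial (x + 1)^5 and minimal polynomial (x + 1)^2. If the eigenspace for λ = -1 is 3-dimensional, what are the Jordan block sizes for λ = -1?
Block sizes for λ = -1: [2, 2, 1]

Step 1 — from the characteristic polynomial, algebraic multiplicity of λ = -1 is 5. From dim ker(B − (-1)·I) = 3, there are exactly 3 Jordan blocks for λ = -1.
Step 2 — from the minimal polynomial, the factor (x + 1)^2 tells us the largest block for λ = -1 has size 2.
Step 3 — with total size 5, 3 blocks, and largest block 2, the block sizes (in nonincreasing order) are [2, 2, 1].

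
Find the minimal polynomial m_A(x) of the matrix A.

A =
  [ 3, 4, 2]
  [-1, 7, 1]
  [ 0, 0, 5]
x^2 - 10*x + 25

The characteristic polynomial is χ_A(x) = (x - 5)^3, so the eigenvalues are known. The minimal polynomial is
  m_A(x) = Π_λ (x − λ)^{k_λ}
where k_λ is the size of the *largest* Jordan block for λ (equivalently, the smallest k with (A − λI)^k v = 0 for every generalised eigenvector v of λ).

  λ = 5: largest Jordan block has size 2, contributing (x − 5)^2

So m_A(x) = (x - 5)^2 = x^2 - 10*x + 25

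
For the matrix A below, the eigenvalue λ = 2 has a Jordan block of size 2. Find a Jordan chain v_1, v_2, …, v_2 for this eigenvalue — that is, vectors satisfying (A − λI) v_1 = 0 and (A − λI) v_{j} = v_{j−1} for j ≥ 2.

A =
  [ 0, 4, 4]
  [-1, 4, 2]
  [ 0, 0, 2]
A Jordan chain for λ = 2 of length 2:
v_1 = (-2, -1, 0)ᵀ
v_2 = (1, 0, 0)ᵀ

Let N = A − (2)·I. We want v_2 with N^2 v_2 = 0 but N^1 v_2 ≠ 0; then v_{j-1} := N · v_j for j = 2, …, 2.

Pick v_2 = (1, 0, 0)ᵀ.
Then v_1 = N · v_2 = (-2, -1, 0)ᵀ.

Sanity check: (A − (2)·I) v_1 = (0, 0, 0)ᵀ = 0. ✓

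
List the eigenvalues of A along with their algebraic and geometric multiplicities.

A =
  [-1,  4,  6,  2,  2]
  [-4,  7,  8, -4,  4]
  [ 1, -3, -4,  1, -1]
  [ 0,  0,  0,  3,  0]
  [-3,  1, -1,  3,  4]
λ = 1: alg = 3, geom = 2; λ = 3: alg = 2, geom = 2

Step 1 — factor the characteristic polynomial to read off the algebraic multiplicities:
  χ_A(x) = (x - 3)^2*(x - 1)^3

Step 2 — compute geometric multiplicities via the rank-nullity identity g(λ) = n − rank(A − λI):
  rank(A − (1)·I) = 3, so dim ker(A − (1)·I) = n − 3 = 2
  rank(A − (3)·I) = 3, so dim ker(A − (3)·I) = n − 3 = 2

Summary:
  λ = 1: algebraic multiplicity = 3, geometric multiplicity = 2
  λ = 3: algebraic multiplicity = 2, geometric multiplicity = 2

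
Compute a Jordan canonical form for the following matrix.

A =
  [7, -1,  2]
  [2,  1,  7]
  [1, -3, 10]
J_3(6)

The characteristic polynomial is
  det(x·I − A) = x^3 - 18*x^2 + 108*x - 216 = (x - 6)^3

Eigenvalues and multiplicities (the geometric multiplicity of λ is n − rank(A − λI), which equals the number of Jordan blocks for λ):
  λ = 6: algebraic multiplicity = 3, geometric multiplicity = 1

Determining the block sizes for each eigenvalue:
  λ = 6: one block (gm = 1), so the single block has size am = 3 → block sizes [3]

Assembling the blocks gives a Jordan form
J =
  [6, 1, 0]
  [0, 6, 1]
  [0, 0, 6]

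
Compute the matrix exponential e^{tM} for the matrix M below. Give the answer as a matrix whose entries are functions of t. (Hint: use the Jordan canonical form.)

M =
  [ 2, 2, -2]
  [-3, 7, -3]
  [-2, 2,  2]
e^{tM} =
  [-exp(4*t) + 2*exp(3*t), 2*exp(4*t) - 2*exp(3*t), -2*exp(4*t) + 2*exp(3*t)]
  [-3*exp(4*t) + 3*exp(3*t), 4*exp(4*t) - 3*exp(3*t), -3*exp(4*t) + 3*exp(3*t)]
  [-2*exp(4*t) + 2*exp(3*t), 2*exp(4*t) - 2*exp(3*t), -exp(4*t) + 2*exp(3*t)]

Strategy: write M = P · J · P⁻¹ where J is a Jordan canonical form, so e^{tM} = P · e^{tJ} · P⁻¹, and e^{tJ} can be computed block-by-block.

M has Jordan form
J =
  [3, 0, 0]
  [0, 4, 0]
  [0, 0, 4]
(up to reordering of blocks).

Per-block formulas:
  For a 1×1 block at λ = 3: exp(t · [3]) = [e^(3t)].
  For a 1×1 block at λ = 4: exp(t · [4]) = [e^(4t)].

After assembling e^{tJ} and conjugating by P, we get:

e^{tM} =
  [-exp(4*t) + 2*exp(3*t), 2*exp(4*t) - 2*exp(3*t), -2*exp(4*t) + 2*exp(3*t)]
  [-3*exp(4*t) + 3*exp(3*t), 4*exp(4*t) - 3*exp(3*t), -3*exp(4*t) + 3*exp(3*t)]
  [-2*exp(4*t) + 2*exp(3*t), 2*exp(4*t) - 2*exp(3*t), -exp(4*t) + 2*exp(3*t)]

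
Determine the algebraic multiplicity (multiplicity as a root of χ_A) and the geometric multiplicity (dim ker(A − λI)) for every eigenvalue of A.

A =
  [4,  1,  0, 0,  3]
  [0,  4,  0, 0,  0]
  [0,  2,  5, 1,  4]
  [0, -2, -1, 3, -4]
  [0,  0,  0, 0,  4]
λ = 4: alg = 5, geom = 3

Step 1 — factor the characteristic polynomial to read off the algebraic multiplicities:
  χ_A(x) = (x - 4)^5

Step 2 — compute geometric multiplicities via the rank-nullity identity g(λ) = n − rank(A − λI):
  rank(A − (4)·I) = 2, so dim ker(A − (4)·I) = n − 2 = 3

Summary:
  λ = 4: algebraic multiplicity = 5, geometric multiplicity = 3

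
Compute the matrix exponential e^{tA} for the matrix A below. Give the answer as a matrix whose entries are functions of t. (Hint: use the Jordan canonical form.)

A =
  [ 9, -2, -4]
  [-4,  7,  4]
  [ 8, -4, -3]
e^{tA} =
  [3*exp(5*t) - 2*exp(3*t), -exp(5*t) + exp(3*t), -2*exp(5*t) + 2*exp(3*t)]
  [-2*exp(5*t) + 2*exp(3*t), 2*exp(5*t) - exp(3*t), 2*exp(5*t) - 2*exp(3*t)]
  [4*exp(5*t) - 4*exp(3*t), -2*exp(5*t) + 2*exp(3*t), -3*exp(5*t) + 4*exp(3*t)]

Strategy: write A = P · J · P⁻¹ where J is a Jordan canonical form, so e^{tA} = P · e^{tJ} · P⁻¹, and e^{tJ} can be computed block-by-block.

A has Jordan form
J =
  [3, 0, 0]
  [0, 5, 0]
  [0, 0, 5]
(up to reordering of blocks).

Per-block formulas:
  For a 1×1 block at λ = 3: exp(t · [3]) = [e^(3t)].
  For a 1×1 block at λ = 5: exp(t · [5]) = [e^(5t)].

After assembling e^{tJ} and conjugating by P, we get:

e^{tA} =
  [3*exp(5*t) - 2*exp(3*t), -exp(5*t) + exp(3*t), -2*exp(5*t) + 2*exp(3*t)]
  [-2*exp(5*t) + 2*exp(3*t), 2*exp(5*t) - exp(3*t), 2*exp(5*t) - 2*exp(3*t)]
  [4*exp(5*t) - 4*exp(3*t), -2*exp(5*t) + 2*exp(3*t), -3*exp(5*t) + 4*exp(3*t)]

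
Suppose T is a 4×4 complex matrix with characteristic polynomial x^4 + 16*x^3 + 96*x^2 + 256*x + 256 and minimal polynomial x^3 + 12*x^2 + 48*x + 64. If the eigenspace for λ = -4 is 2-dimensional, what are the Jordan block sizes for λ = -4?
Block sizes for λ = -4: [3, 1]

Step 1 — from the characteristic polynomial, algebraic multiplicity of λ = -4 is 4. From dim ker(T − (-4)·I) = 2, there are exactly 2 Jordan blocks for λ = -4.
Step 2 — from the minimal polynomial, the factor (x + 4)^3 tells us the largest block for λ = -4 has size 3.
Step 3 — with total size 4, 2 blocks, and largest block 3, the block sizes (in nonincreasing order) are [3, 1].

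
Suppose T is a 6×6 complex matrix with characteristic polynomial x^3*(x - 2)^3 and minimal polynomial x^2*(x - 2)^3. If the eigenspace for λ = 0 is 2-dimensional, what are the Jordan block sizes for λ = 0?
Block sizes for λ = 0: [2, 1]

Step 1 — from the characteristic polynomial, algebraic multiplicity of λ = 0 is 3. From dim ker(T − (0)·I) = 2, there are exactly 2 Jordan blocks for λ = 0.
Step 2 — from the minimal polynomial, the factor (x − 0)^2 tells us the largest block for λ = 0 has size 2.
Step 3 — with total size 3, 2 blocks, and largest block 2, the block sizes (in nonincreasing order) are [2, 1].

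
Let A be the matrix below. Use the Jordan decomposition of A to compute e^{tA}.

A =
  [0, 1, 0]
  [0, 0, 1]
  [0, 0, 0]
e^{tA} =
  [1, t, t^2/2]
  [0, 1, t]
  [0, 0, 1]

Strategy: write A = P · J · P⁻¹ where J is a Jordan canonical form, so e^{tA} = P · e^{tJ} · P⁻¹, and e^{tJ} can be computed block-by-block.

A has Jordan form
J =
  [0, 1, 0]
  [0, 0, 1]
  [0, 0, 0]
(up to reordering of blocks).

Per-block formulas:
  For a 3×3 Jordan block J_3(0): exp(t · J_3(0)) = e^(0t)·(I + t·N + (t^2/2)·N^2), where N is the 3×3 nilpotent shift.

After assembling e^{tJ} and conjugating by P, we get:

e^{tA} =
  [1, t, t^2/2]
  [0, 1, t]
  [0, 0, 1]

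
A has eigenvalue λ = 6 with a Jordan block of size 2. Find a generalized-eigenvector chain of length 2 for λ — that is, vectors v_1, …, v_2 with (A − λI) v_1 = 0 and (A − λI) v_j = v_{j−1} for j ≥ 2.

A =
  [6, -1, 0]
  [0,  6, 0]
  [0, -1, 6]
A Jordan chain for λ = 6 of length 2:
v_1 = (-1, 0, -1)ᵀ
v_2 = (0, 1, 0)ᵀ

Let N = A − (6)·I. We want v_2 with N^2 v_2 = 0 but N^1 v_2 ≠ 0; then v_{j-1} := N · v_j for j = 2, …, 2.

Pick v_2 = (0, 1, 0)ᵀ.
Then v_1 = N · v_2 = (-1, 0, -1)ᵀ.

Sanity check: (A − (6)·I) v_1 = (0, 0, 0)ᵀ = 0. ✓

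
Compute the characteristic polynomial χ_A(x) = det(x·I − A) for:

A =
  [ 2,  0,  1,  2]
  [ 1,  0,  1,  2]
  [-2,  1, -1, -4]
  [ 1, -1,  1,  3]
x^4 - 4*x^3 + 6*x^2 - 4*x + 1

Expanding det(x·I − A) (e.g. by cofactor expansion or by noting that A is similar to its Jordan form J, which has the same characteristic polynomial as A) gives
  χ_A(x) = x^4 - 4*x^3 + 6*x^2 - 4*x + 1
which factors as (x - 1)^4. The eigenvalues (with algebraic multiplicities) are λ = 1 with multiplicity 4.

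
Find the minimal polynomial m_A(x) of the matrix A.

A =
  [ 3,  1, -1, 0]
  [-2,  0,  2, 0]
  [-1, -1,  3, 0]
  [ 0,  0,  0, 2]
x^2 - 4*x + 4

The characteristic polynomial is χ_A(x) = (x - 2)^4, so the eigenvalues are known. The minimal polynomial is
  m_A(x) = Π_λ (x − λ)^{k_λ}
where k_λ is the size of the *largest* Jordan block for λ (equivalently, the smallest k with (A − λI)^k v = 0 for every generalised eigenvector v of λ).

  λ = 2: largest Jordan block has size 2, contributing (x − 2)^2

So m_A(x) = (x - 2)^2 = x^2 - 4*x + 4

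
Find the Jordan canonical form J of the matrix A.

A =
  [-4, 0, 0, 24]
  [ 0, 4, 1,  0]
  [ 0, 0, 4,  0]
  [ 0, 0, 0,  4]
J_1(-4) ⊕ J_2(4) ⊕ J_1(4)

The characteristic polynomial is
  det(x·I − A) = x^4 - 8*x^3 + 128*x - 256 = (x - 4)^3*(x + 4)

Eigenvalues and multiplicities (the geometric multiplicity of λ is n − rank(A − λI), which equals the number of Jordan blocks for λ):
  λ = -4: algebraic multiplicity = 1, geometric multiplicity = 1
  λ = 4: algebraic multiplicity = 3, geometric multiplicity = 2

Determining the block sizes for each eigenvalue:
  λ = -4: one block (gm = 1), so the single block has size am = 1 → block sizes [1]
  λ = 4: 2 blocks summing to 3 forces exactly one block of size 2 and the rest size 1 → block sizes [2, 1]

Assembling the blocks gives a Jordan form
J =
  [-4, 0, 0, 0]
  [ 0, 4, 1, 0]
  [ 0, 0, 4, 0]
  [ 0, 0, 0, 4]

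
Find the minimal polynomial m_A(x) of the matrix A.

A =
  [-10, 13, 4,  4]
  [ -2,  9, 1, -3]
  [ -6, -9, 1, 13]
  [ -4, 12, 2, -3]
x^4 + 3*x^3 - 6*x^2 - 28*x - 24

The characteristic polynomial is χ_A(x) = (x - 3)*(x + 2)^3, so the eigenvalues are known. The minimal polynomial is
  m_A(x) = Π_λ (x − λ)^{k_λ}
where k_λ is the size of the *largest* Jordan block for λ (equivalently, the smallest k with (A − λI)^k v = 0 for every generalised eigenvector v of λ).

  λ = -2: largest Jordan block has size 3, contributing (x + 2)^3
  λ = 3: largest Jordan block has size 1, contributing (x − 3)

So m_A(x) = (x - 3)*(x + 2)^3 = x^4 + 3*x^3 - 6*x^2 - 28*x - 24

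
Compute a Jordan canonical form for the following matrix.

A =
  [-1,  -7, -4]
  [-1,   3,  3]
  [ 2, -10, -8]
J_3(-2)

The characteristic polynomial is
  det(x·I − A) = x^3 + 6*x^2 + 12*x + 8 = (x + 2)^3

Eigenvalues and multiplicities (the geometric multiplicity of λ is n − rank(A − λI), which equals the number of Jordan blocks for λ):
  λ = -2: algebraic multiplicity = 3, geometric multiplicity = 1

Determining the block sizes for each eigenvalue:
  λ = -2: one block (gm = 1), so the single block has size am = 3 → block sizes [3]

Assembling the blocks gives a Jordan form
J =
  [-2,  1,  0]
  [ 0, -2,  1]
  [ 0,  0, -2]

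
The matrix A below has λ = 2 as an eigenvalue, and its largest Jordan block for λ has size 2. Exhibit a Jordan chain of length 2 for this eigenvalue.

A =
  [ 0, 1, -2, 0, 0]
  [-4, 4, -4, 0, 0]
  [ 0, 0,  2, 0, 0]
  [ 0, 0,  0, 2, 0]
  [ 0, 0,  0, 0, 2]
A Jordan chain for λ = 2 of length 2:
v_1 = (-2, -4, 0, 0, 0)ᵀ
v_2 = (1, 0, 0, 0, 0)ᵀ

Let N = A − (2)·I. We want v_2 with N^2 v_2 = 0 but N^1 v_2 ≠ 0; then v_{j-1} := N · v_j for j = 2, …, 2.

Pick v_2 = (1, 0, 0, 0, 0)ᵀ.
Then v_1 = N · v_2 = (-2, -4, 0, 0, 0)ᵀ.

Sanity check: (A − (2)·I) v_1 = (0, 0, 0, 0, 0)ᵀ = 0. ✓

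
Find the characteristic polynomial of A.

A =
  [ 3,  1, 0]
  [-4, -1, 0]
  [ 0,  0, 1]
x^3 - 3*x^2 + 3*x - 1

Expanding det(x·I − A) (e.g. by cofactor expansion or by noting that A is similar to its Jordan form J, which has the same characteristic polynomial as A) gives
  χ_A(x) = x^3 - 3*x^2 + 3*x - 1
which factors as (x - 1)^3. The eigenvalues (with algebraic multiplicities) are λ = 1 with multiplicity 3.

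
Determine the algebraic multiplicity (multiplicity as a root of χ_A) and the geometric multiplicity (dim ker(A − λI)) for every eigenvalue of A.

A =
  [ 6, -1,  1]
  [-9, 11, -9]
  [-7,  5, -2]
λ = 5: alg = 3, geom = 1

Step 1 — factor the characteristic polynomial to read off the algebraic multiplicities:
  χ_A(x) = (x - 5)^3

Step 2 — compute geometric multiplicities via the rank-nullity identity g(λ) = n − rank(A − λI):
  rank(A − (5)·I) = 2, so dim ker(A − (5)·I) = n − 2 = 1

Summary:
  λ = 5: algebraic multiplicity = 3, geometric multiplicity = 1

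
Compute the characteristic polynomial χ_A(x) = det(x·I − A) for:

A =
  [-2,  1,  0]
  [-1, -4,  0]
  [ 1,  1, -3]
x^3 + 9*x^2 + 27*x + 27

Expanding det(x·I − A) (e.g. by cofactor expansion or by noting that A is similar to its Jordan form J, which has the same characteristic polynomial as A) gives
  χ_A(x) = x^3 + 9*x^2 + 27*x + 27
which factors as (x + 3)^3. The eigenvalues (with algebraic multiplicities) are λ = -3 with multiplicity 3.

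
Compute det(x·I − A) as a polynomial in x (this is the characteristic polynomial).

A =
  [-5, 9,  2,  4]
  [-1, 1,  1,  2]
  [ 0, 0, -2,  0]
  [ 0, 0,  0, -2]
x^4 + 8*x^3 + 24*x^2 + 32*x + 16

Expanding det(x·I − A) (e.g. by cofactor expansion or by noting that A is similar to its Jordan form J, which has the same characteristic polynomial as A) gives
  χ_A(x) = x^4 + 8*x^3 + 24*x^2 + 32*x + 16
which factors as (x + 2)^4. The eigenvalues (with algebraic multiplicities) are λ = -2 with multiplicity 4.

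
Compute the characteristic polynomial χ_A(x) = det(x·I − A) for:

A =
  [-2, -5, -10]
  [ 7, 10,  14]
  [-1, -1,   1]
x^3 - 9*x^2 + 27*x - 27

Expanding det(x·I − A) (e.g. by cofactor expansion or by noting that A is similar to its Jordan form J, which has the same characteristic polynomial as A) gives
  χ_A(x) = x^3 - 9*x^2 + 27*x - 27
which factors as (x - 3)^3. The eigenvalues (with algebraic multiplicities) are λ = 3 with multiplicity 3.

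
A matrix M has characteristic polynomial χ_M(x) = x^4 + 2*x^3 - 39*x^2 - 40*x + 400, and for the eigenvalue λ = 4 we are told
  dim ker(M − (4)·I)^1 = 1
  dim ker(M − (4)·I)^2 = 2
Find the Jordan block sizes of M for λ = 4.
Block sizes for λ = 4: [2]

From the dimensions of kernels of powers, the number of Jordan blocks of size at least j is d_j − d_{j−1} where d_j = dim ker(N^j) (with d_0 = 0). Computing the differences gives [1, 1].
The number of blocks of size exactly k is (#blocks of size ≥ k) − (#blocks of size ≥ k + 1), so the partition is: 1 block(s) of size 2.
In nonincreasing order the block sizes are [2].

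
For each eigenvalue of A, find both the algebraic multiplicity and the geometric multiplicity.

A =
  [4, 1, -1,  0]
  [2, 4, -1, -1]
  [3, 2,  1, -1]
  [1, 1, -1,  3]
λ = 3: alg = 4, geom = 2

Step 1 — factor the characteristic polynomial to read off the algebraic multiplicities:
  χ_A(x) = (x - 3)^4

Step 2 — compute geometric multiplicities via the rank-nullity identity g(λ) = n − rank(A − λI):
  rank(A − (3)·I) = 2, so dim ker(A − (3)·I) = n − 2 = 2

Summary:
  λ = 3: algebraic multiplicity = 4, geometric multiplicity = 2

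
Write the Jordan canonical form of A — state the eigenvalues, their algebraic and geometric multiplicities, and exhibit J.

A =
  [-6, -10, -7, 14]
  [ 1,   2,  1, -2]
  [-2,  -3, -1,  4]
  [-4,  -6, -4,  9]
J_3(1) ⊕ J_1(1)

The characteristic polynomial is
  det(x·I − A) = x^4 - 4*x^3 + 6*x^2 - 4*x + 1 = (x - 1)^4

Eigenvalues and multiplicities (the geometric multiplicity of λ is n − rank(A − λI), which equals the number of Jordan blocks for λ):
  λ = 1: algebraic multiplicity = 4, geometric multiplicity = 2

Determining the block sizes for each eigenvalue:
  λ = 1: with am = 4 and gm = 2, the partition is not yet determined (e.g. several partitions of 4 into 2 parts exist). Let N = A − (1)·I. Computing rank(N^1) = 2, rank(N^2) = 1, rank(N^3) = 0; the number of blocks of size ≥ j is rank(N^{j−1}) − rank(N^j), giving [2, 1, 1]. So we have 1 block(s) of size 3, 1 block(s) of size 1 → block sizes [3, 1]

Assembling the blocks gives a Jordan form
J =
  [1, 1, 0, 0]
  [0, 1, 1, 0]
  [0, 0, 1, 0]
  [0, 0, 0, 1]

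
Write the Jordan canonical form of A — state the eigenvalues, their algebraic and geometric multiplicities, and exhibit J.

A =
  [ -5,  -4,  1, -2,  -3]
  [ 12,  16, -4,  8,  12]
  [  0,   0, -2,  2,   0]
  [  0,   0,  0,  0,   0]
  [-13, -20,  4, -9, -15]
J_3(-2) ⊕ J_1(0) ⊕ J_1(0)

The characteristic polynomial is
  det(x·I − A) = x^5 + 6*x^4 + 12*x^3 + 8*x^2 = x^2*(x + 2)^3

Eigenvalues and multiplicities (the geometric multiplicity of λ is n − rank(A − λI), which equals the number of Jordan blocks for λ):
  λ = -2: algebraic multiplicity = 3, geometric multiplicity = 1
  λ = 0: algebraic multiplicity = 2, geometric multiplicity = 2

Determining the block sizes for each eigenvalue:
  λ = -2: one block (gm = 1), so the single block has size am = 3 → block sizes [3]
  λ = 0: gm = am = 2, so every block has size 1 → block sizes [1, 1]

Assembling the blocks gives a Jordan form
J =
  [-2,  1,  0, 0, 0]
  [ 0, -2,  1, 0, 0]
  [ 0,  0, -2, 0, 0]
  [ 0,  0,  0, 0, 0]
  [ 0,  0,  0, 0, 0]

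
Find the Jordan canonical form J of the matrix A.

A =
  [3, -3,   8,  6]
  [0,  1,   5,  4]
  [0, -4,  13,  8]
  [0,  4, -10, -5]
J_3(3) ⊕ J_1(3)

The characteristic polynomial is
  det(x·I − A) = x^4 - 12*x^3 + 54*x^2 - 108*x + 81 = (x - 3)^4

Eigenvalues and multiplicities (the geometric multiplicity of λ is n − rank(A − λI), which equals the number of Jordan blocks for λ):
  λ = 3: algebraic multiplicity = 4, geometric multiplicity = 2

Determining the block sizes for each eigenvalue:
  λ = 3: with am = 4 and gm = 2, the partition is not yet determined (e.g. several partitions of 4 into 2 parts exist). Let N = A − (3)·I. Computing rank(N^1) = 2, rank(N^2) = 1, rank(N^3) = 0; the number of blocks of size ≥ j is rank(N^{j−1}) − rank(N^j), giving [2, 1, 1]. So we have 1 block(s) of size 3, 1 block(s) of size 1 → block sizes [3, 1]

Assembling the blocks gives a Jordan form
J =
  [3, 1, 0, 0]
  [0, 3, 1, 0]
  [0, 0, 3, 0]
  [0, 0, 0, 3]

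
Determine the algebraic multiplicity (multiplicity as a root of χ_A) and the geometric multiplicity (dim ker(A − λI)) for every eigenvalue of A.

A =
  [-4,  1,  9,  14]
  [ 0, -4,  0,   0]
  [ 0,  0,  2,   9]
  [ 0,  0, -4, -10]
λ = -4: alg = 4, geom = 2

Step 1 — factor the characteristic polynomial to read off the algebraic multiplicities:
  χ_A(x) = (x + 4)^4

Step 2 — compute geometric multiplicities via the rank-nullity identity g(λ) = n − rank(A − λI):
  rank(A − (-4)·I) = 2, so dim ker(A − (-4)·I) = n − 2 = 2

Summary:
  λ = -4: algebraic multiplicity = 4, geometric multiplicity = 2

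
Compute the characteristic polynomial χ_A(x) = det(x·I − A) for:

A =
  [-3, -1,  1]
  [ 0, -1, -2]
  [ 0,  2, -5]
x^3 + 9*x^2 + 27*x + 27

Expanding det(x·I − A) (e.g. by cofactor expansion or by noting that A is similar to its Jordan form J, which has the same characteristic polynomial as A) gives
  χ_A(x) = x^3 + 9*x^2 + 27*x + 27
which factors as (x + 3)^3. The eigenvalues (with algebraic multiplicities) are λ = -3 with multiplicity 3.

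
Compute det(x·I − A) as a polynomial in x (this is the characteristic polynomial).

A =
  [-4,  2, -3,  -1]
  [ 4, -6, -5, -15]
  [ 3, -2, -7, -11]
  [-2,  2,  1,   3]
x^4 + 14*x^3 + 73*x^2 + 168*x + 144

Expanding det(x·I − A) (e.g. by cofactor expansion or by noting that A is similar to its Jordan form J, which has the same characteristic polynomial as A) gives
  χ_A(x) = x^4 + 14*x^3 + 73*x^2 + 168*x + 144
which factors as (x + 3)^2*(x + 4)^2. The eigenvalues (with algebraic multiplicities) are λ = -4 with multiplicity 2, λ = -3 with multiplicity 2.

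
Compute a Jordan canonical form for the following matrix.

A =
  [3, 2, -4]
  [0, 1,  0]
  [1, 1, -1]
J_2(1) ⊕ J_1(1)

The characteristic polynomial is
  det(x·I − A) = x^3 - 3*x^2 + 3*x - 1 = (x - 1)^3

Eigenvalues and multiplicities (the geometric multiplicity of λ is n − rank(A − λI), which equals the number of Jordan blocks for λ):
  λ = 1: algebraic multiplicity = 3, geometric multiplicity = 2

Determining the block sizes for each eigenvalue:
  λ = 1: 2 blocks summing to 3 forces exactly one block of size 2 and the rest size 1 → block sizes [2, 1]

Assembling the blocks gives a Jordan form
J =
  [1, 1, 0]
  [0, 1, 0]
  [0, 0, 1]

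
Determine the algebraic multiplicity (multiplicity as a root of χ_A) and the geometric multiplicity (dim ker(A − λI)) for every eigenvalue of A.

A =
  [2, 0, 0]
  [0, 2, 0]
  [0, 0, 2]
λ = 2: alg = 3, geom = 3

Step 1 — factor the characteristic polynomial to read off the algebraic multiplicities:
  χ_A(x) = (x - 2)^3

Step 2 — compute geometric multiplicities via the rank-nullity identity g(λ) = n − rank(A − λI):
  rank(A − (2)·I) = 0, so dim ker(A − (2)·I) = n − 0 = 3

Summary:
  λ = 2: algebraic multiplicity = 3, geometric multiplicity = 3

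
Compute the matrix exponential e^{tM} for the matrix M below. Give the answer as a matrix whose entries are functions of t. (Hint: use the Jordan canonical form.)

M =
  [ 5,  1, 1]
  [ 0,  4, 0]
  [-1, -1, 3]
e^{tM} =
  [t*exp(4*t) + exp(4*t), t*exp(4*t), t*exp(4*t)]
  [0, exp(4*t), 0]
  [-t*exp(4*t), -t*exp(4*t), -t*exp(4*t) + exp(4*t)]

Strategy: write M = P · J · P⁻¹ where J is a Jordan canonical form, so e^{tM} = P · e^{tJ} · P⁻¹, and e^{tJ} can be computed block-by-block.

M has Jordan form
J =
  [4, 1, 0]
  [0, 4, 0]
  [0, 0, 4]
(up to reordering of blocks).

Per-block formulas:
  For a 1×1 block at λ = 4: exp(t · [4]) = [e^(4t)].
  For a 2×2 Jordan block J_2(4): exp(t · J_2(4)) = e^(4t)·(I + t·N), where N is the 2×2 nilpotent shift.

After assembling e^{tJ} and conjugating by P, we get:

e^{tM} =
  [t*exp(4*t) + exp(4*t), t*exp(4*t), t*exp(4*t)]
  [0, exp(4*t), 0]
  [-t*exp(4*t), -t*exp(4*t), -t*exp(4*t) + exp(4*t)]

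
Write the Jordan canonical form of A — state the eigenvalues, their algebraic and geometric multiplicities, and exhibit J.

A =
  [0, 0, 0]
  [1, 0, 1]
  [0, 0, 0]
J_2(0) ⊕ J_1(0)

The characteristic polynomial is
  det(x·I − A) = x^3

Eigenvalues and multiplicities (the geometric multiplicity of λ is n − rank(A − λI), which equals the number of Jordan blocks for λ):
  λ = 0: algebraic multiplicity = 3, geometric multiplicity = 2

Determining the block sizes for each eigenvalue:
  λ = 0: 2 blocks summing to 3 forces exactly one block of size 2 and the rest size 1 → block sizes [2, 1]

Assembling the blocks gives a Jordan form
J =
  [0, 1, 0]
  [0, 0, 0]
  [0, 0, 0]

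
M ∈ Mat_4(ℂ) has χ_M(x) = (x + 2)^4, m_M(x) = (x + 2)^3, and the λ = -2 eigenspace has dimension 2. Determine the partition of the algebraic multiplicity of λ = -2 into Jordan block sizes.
Block sizes for λ = -2: [3, 1]

Step 1 — from the characteristic polynomial, algebraic multiplicity of λ = -2 is 4. From dim ker(M − (-2)·I) = 2, there are exactly 2 Jordan blocks for λ = -2.
Step 2 — from the minimal polynomial, the factor (x + 2)^3 tells us the largest block for λ = -2 has size 3.
Step 3 — with total size 4, 2 blocks, and largest block 3, the block sizes (in nonincreasing order) are [3, 1].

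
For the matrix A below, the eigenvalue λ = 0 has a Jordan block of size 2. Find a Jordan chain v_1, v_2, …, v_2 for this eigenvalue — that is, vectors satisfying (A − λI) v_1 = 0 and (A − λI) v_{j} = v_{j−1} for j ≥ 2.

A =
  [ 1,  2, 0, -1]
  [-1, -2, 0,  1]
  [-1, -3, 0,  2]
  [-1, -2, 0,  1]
A Jordan chain for λ = 0 of length 2:
v_1 = (1, -1, -1, -1)ᵀ
v_2 = (1, 0, 0, 0)ᵀ

Let N = A − (0)·I. We want v_2 with N^2 v_2 = 0 but N^1 v_2 ≠ 0; then v_{j-1} := N · v_j for j = 2, …, 2.

Pick v_2 = (1, 0, 0, 0)ᵀ.
Then v_1 = N · v_2 = (1, -1, -1, -1)ᵀ.

Sanity check: (A − (0)·I) v_1 = (0, 0, 0, 0)ᵀ = 0. ✓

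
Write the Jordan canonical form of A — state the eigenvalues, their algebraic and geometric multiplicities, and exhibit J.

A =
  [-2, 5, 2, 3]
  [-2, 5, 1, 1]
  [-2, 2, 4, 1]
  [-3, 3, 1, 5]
J_3(3) ⊕ J_1(3)

The characteristic polynomial is
  det(x·I − A) = x^4 - 12*x^3 + 54*x^2 - 108*x + 81 = (x - 3)^4

Eigenvalues and multiplicities (the geometric multiplicity of λ is n − rank(A − λI), which equals the number of Jordan blocks for λ):
  λ = 3: algebraic multiplicity = 4, geometric multiplicity = 2

Determining the block sizes for each eigenvalue:
  λ = 3: with am = 4 and gm = 2, the partition is not yet determined (e.g. several partitions of 4 into 2 parts exist). Let N = A − (3)·I. Computing rank(N^1) = 2, rank(N^2) = 1, rank(N^3) = 0; the number of blocks of size ≥ j is rank(N^{j−1}) − rank(N^j), giving [2, 1, 1]. So we have 1 block(s) of size 3, 1 block(s) of size 1 → block sizes [3, 1]

Assembling the blocks gives a Jordan form
J =
  [3, 1, 0, 0]
  [0, 3, 1, 0]
  [0, 0, 3, 0]
  [0, 0, 0, 3]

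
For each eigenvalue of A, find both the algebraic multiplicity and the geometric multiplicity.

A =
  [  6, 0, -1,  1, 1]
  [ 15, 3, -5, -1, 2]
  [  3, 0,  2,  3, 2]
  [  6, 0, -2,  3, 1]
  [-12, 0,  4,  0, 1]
λ = 3: alg = 5, geom = 3

Step 1 — factor the characteristic polynomial to read off the algebraic multiplicities:
  χ_A(x) = (x - 3)^5

Step 2 — compute geometric multiplicities via the rank-nullity identity g(λ) = n − rank(A − λI):
  rank(A − (3)·I) = 2, so dim ker(A − (3)·I) = n − 2 = 3

Summary:
  λ = 3: algebraic multiplicity = 5, geometric multiplicity = 3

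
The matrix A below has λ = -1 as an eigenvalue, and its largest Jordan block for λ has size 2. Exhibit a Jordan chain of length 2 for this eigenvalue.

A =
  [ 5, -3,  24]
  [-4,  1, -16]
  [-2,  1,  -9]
A Jordan chain for λ = -1 of length 2:
v_1 = (6, -4, -2)ᵀ
v_2 = (1, 0, 0)ᵀ

Let N = A − (-1)·I. We want v_2 with N^2 v_2 = 0 but N^1 v_2 ≠ 0; then v_{j-1} := N · v_j for j = 2, …, 2.

Pick v_2 = (1, 0, 0)ᵀ.
Then v_1 = N · v_2 = (6, -4, -2)ᵀ.

Sanity check: (A − (-1)·I) v_1 = (0, 0, 0)ᵀ = 0. ✓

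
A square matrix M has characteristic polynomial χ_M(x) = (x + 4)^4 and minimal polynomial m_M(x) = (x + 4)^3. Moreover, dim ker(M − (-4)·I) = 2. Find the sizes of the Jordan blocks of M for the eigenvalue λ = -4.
Block sizes for λ = -4: [3, 1]

Step 1 — from the characteristic polynomial, algebraic multiplicity of λ = -4 is 4. From dim ker(M − (-4)·I) = 2, there are exactly 2 Jordan blocks for λ = -4.
Step 2 — from the minimal polynomial, the factor (x + 4)^3 tells us the largest block for λ = -4 has size 3.
Step 3 — with total size 4, 2 blocks, and largest block 3, the block sizes (in nonincreasing order) are [3, 1].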